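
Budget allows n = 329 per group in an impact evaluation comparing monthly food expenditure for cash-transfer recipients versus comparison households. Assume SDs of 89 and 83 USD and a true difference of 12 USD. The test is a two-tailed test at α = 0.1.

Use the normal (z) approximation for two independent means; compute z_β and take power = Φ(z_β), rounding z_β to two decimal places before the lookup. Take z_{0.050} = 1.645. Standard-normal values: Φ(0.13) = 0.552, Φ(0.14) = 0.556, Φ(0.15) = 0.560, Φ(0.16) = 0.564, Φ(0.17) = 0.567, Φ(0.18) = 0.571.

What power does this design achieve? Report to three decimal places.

z_β = δ·√(n/(σ₁²+σ₂²)) − z_{α/2}
    = 12 · √(329/14810) − 1.645
    = 12 · 0.14905 − 1.645
    = 1.7886 − 1.645 = 0.1436 → 0.14
Power = Φ(0.14) = 0.556.

Power ≈ 0.556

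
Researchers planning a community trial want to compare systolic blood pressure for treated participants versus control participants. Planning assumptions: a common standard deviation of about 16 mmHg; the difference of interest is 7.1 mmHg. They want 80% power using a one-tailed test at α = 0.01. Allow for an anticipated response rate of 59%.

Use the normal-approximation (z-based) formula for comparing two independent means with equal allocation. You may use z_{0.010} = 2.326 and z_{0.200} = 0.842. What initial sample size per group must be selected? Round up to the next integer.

n = (z_α + z_β)² · (σ₁² + σ₂²) / δ²
  = (2.326 + 0.842)² · (2·16² = 512) / 7.1²
  = 10.0362 · 512 / 50.41
  = 101.94
Adjust for 59% response: 101.94 / 0.59 = 172.77.
Round up → n = 173 per group.

n = 173 per group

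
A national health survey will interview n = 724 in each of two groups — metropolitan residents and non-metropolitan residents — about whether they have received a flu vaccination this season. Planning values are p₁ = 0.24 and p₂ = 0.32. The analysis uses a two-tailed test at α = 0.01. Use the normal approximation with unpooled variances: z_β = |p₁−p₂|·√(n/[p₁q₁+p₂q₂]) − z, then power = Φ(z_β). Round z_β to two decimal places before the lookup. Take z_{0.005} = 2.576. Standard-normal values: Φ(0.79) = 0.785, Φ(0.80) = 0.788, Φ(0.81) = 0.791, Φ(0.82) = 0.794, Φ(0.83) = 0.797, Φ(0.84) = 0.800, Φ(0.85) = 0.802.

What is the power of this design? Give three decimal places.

z_β = |p₁−p₂|·√(n/[p₁q₁+p₂q₂]) − z_{α/2}
    = 0.08 · √(724/0.4000) − 2.576
    = 0.08 · 42.5441 − 2.576
    = 3.4035 − 2.576 = 0.8275 → 0.83
Power = Φ(0.83) = 0.797.

Power ≈ 0.797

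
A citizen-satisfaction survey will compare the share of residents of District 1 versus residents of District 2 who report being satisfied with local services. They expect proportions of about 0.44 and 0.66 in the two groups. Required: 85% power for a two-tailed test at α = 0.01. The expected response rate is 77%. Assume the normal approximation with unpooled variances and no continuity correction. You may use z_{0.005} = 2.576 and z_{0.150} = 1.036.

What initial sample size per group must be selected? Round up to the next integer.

n = 165 per group

n = (z_{α/2} + z_β)² · [p₁(1−p₁) + p₂(1−p₂)] / (p₁ − p₂)²
  = (2.576 + 1.036)² · (0.44·0.56 + 0.66·0.34) / (-0.22)²
  = (3.612)² · (0.2464 + 0.2244) / 0.0484
  = 13.0465 · 0.4708 / 0.0484
  = 126.91
Adjust for 77% response: 126.91 / 0.77 = 164.81.
Round up → n = 165 per group.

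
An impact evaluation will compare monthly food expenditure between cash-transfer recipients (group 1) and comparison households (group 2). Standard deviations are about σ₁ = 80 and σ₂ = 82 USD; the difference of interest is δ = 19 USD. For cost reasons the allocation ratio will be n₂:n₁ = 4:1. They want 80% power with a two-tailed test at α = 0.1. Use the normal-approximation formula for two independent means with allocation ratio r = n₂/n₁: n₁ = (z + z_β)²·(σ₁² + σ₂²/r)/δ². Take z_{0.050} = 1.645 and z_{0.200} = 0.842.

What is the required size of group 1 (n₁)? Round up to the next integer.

n₁ = (z_{α/2} + z_β)² · (σ₁² + σ₂²/r) / δ²
   = (1.645 + 0.842)² · (80² + 82²/4) / 19²
   = 6.1852 · (6400 + 1681) / 361
   = 6.1852 · 8081 / 361
   = 138.46
Round up → n₁ = 139; n₂ = r·n₁ = 4 × 139 = 556.

n₁ = 139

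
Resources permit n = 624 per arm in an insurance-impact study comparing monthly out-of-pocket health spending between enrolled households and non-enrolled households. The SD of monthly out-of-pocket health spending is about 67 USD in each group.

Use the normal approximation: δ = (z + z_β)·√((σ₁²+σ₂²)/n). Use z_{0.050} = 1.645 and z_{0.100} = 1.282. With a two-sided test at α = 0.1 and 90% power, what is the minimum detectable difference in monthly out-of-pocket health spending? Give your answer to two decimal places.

δ = (z_{α/2} + z_β) · √((σ₁²+σ₂²)/n)
  = (1.645 + 1.282) · √(8978/624)
  = 2.927 · √14.3878
  = 2.927 · 3.7931
  = 11.1025

Minimum detectable difference ≈ 11.10 USD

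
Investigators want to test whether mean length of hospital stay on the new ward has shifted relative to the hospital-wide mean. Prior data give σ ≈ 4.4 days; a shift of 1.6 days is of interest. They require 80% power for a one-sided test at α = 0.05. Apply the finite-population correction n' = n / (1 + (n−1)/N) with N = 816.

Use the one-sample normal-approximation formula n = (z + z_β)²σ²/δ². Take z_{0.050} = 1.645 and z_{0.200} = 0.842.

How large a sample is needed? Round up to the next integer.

n = 45

n = (z_α + z_β)² · σ² / δ²
  = (1.645 + 0.842)² · 4.4² / 1.6²
  = 6.1852 · 19.36 / 2.56
  = 46.78
Finite-population correction (N = 816): 46.78 / (1 + (46.78 − 1)/816) = 44.29.
Round up → n = 45.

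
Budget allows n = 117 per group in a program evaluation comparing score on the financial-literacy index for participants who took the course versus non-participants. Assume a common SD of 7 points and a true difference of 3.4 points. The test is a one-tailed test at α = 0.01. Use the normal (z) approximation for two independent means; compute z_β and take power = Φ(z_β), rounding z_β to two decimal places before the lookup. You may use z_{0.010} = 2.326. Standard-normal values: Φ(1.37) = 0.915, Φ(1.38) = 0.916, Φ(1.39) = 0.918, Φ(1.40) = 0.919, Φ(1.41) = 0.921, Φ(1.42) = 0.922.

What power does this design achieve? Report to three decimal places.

z_β = δ·√(n/(σ₁²+σ₂²)) − z_α
    = 3.4 · √(117/98) − 2.326
    = 3.4 · 1.09265 − 2.326
    = 3.7150 − 2.326 = 1.3890 → 1.39
Power = Φ(1.39) = 0.918.

Power ≈ 0.918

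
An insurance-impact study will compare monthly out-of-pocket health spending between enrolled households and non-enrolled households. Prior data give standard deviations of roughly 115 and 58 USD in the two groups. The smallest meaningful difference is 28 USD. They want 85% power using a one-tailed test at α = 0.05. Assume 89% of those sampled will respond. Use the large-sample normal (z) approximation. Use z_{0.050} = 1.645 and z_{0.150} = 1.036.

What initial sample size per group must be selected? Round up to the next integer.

n = (z_α + z_β)² · (σ₁² + σ₂²) / δ²
  = (1.645 + 1.036)² · (115² + 58² = 16589) / 28²
  = 7.1878 · 16589 / 784
  = 152.09
Adjust for 89% response: 152.09 / 0.89 = 170.89.
Round up → n = 171 per group.

n = 171 per group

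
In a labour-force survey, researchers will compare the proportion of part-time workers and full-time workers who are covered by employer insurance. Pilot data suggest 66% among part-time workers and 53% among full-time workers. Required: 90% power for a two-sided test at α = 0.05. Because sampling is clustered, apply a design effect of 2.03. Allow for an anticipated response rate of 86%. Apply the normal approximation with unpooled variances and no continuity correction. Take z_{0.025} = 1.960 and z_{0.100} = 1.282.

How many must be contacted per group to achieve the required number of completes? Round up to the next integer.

n = (z_{α/2} + z_β)² · [p₁(1−p₁) + p₂(1−p₂)] / (p₁ − p₂)²
  = (1.960 + 1.282)² · (0.66·0.34 + 0.53·0.47) / (0.13)²
  = (3.242)² · (0.2244 + 0.2491) / 0.0169
  = 10.5106 · 0.4735 / 0.0169
  = 294.48
Design effect: 2.03 × 294.48 = 597.80.
Adjust for 86% response: 597.80 / 0.86 = 695.12.
Round up → n = 696 per group.

n = 696 per group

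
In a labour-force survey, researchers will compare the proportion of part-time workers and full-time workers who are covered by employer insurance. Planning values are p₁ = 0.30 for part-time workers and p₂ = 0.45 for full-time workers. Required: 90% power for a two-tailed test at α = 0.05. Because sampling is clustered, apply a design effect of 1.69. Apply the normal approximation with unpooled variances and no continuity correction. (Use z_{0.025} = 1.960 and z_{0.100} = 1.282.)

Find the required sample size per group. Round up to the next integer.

n = 362 per group

n = (z_{α/2} + z_β)² · [p₁(1−p₁) + p₂(1−p₂)] / (p₁ − p₂)²
  = (1.960 + 1.282)² · (0.30·0.70 + 0.45·0.55) / (-0.15)²
  = (3.242)² · (0.2100 + 0.2475) / 0.0225
  = 10.5106 · 0.4575 / 0.0225
  = 213.71
Design effect: 1.69 × 213.71 = 361.18.
Round up → n = 362 per group.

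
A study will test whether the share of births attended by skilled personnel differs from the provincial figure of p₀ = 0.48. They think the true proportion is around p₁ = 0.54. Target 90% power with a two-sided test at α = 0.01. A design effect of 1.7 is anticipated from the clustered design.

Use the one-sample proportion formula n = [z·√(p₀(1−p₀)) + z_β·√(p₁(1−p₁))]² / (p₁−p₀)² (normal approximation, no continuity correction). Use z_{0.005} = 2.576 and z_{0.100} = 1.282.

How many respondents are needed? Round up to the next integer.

n = 1752

n = [z_{α/2}·√(p₀q₀) + z_β·√(p₁q₁)]² / (p₁ − p₀)²
  = [2.576·√(0.48·0.52) + 1.282·√(0.54·0.46)]² / (0.06)²
  = [2.576·0.4996 + 1.282·0.4984]² / 0.0036
  = [1.9259]² / 0.0036
  = 1030.32
Design effect: 1.7 × 1030.32 = 1751.54.
Round up → n = 1752.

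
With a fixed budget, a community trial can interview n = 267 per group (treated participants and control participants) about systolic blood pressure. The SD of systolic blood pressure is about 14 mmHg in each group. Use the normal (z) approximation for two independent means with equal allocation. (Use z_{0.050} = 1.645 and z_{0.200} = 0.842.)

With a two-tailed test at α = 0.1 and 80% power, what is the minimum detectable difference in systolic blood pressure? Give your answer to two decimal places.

δ = (z_{α/2} + z_β) · √((σ₁²+σ₂²)/n)
  = (1.645 + 0.842) · √(392/267)
  = 2.487 · √1.4682
  = 2.487 · 1.2117
  = 3.0134

Minimum detectable difference ≈ 3.01 mmHg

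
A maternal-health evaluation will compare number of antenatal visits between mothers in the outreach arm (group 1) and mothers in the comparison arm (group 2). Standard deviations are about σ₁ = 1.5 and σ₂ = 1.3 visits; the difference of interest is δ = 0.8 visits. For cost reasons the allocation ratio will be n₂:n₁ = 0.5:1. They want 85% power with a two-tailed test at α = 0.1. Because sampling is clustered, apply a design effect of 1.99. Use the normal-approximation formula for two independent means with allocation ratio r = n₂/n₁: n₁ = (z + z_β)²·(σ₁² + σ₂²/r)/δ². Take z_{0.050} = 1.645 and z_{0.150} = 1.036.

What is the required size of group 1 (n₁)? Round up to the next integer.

n₁ = 126

n₁ = (z_{α/2} + z_β)² · (σ₁² + σ₂²/r) / δ²
   = (1.645 + 1.036)² · (1.5² + 1.3²/0.5) / 0.8²
   = 7.1878 · (2.25 + 3.38) / 0.64
   = 7.1878 · 5.63 / 0.64
   = 63.23
Design effect: 1.99 × 63.23 = 125.83.
Round up → n₁ = 126; n₂ = r·n₁ = 0.5 × 126 = 63.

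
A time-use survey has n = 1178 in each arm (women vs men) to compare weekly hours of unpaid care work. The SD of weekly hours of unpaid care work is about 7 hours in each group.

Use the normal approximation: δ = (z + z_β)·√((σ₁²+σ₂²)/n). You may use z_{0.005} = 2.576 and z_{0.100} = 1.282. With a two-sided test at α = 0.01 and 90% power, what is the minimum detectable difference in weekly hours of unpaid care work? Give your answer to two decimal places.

δ = (z_{α/2} + z_β) · √((σ₁²+σ₂²)/n)
  = (2.576 + 1.282) · √(98/1178)
  = 3.858 · √0.08319
  = 3.858 · 0.2884
  = 1.1128

Minimum detectable difference ≈ 1.11 hours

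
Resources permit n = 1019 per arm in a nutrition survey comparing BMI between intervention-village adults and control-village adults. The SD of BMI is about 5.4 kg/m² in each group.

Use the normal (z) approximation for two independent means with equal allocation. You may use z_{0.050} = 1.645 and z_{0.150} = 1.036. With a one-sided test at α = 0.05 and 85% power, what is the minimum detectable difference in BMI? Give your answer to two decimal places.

δ = (z_α + z_β) · √((σ₁²+σ₂²)/n)
  = (1.645 + 1.036) · √(58.32/1019)
  = 2.681 · √0.05723
  = 2.681 · 0.2392
  = 0.6414

Minimum detectable difference ≈ 0.64 kg/m²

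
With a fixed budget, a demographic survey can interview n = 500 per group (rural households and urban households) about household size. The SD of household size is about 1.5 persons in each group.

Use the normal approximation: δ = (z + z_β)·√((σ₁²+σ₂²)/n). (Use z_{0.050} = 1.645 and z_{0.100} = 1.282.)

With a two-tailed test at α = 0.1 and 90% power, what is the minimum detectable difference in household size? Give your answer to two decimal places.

δ = (z_{α/2} + z_β) · √((σ₁²+σ₂²)/n)
  = (1.645 + 1.282) · √(4.5/500)
  = 2.927 · √0.009
  = 2.927 · 0.0949
  = 0.2777

Minimum detectable difference ≈ 0.28 persons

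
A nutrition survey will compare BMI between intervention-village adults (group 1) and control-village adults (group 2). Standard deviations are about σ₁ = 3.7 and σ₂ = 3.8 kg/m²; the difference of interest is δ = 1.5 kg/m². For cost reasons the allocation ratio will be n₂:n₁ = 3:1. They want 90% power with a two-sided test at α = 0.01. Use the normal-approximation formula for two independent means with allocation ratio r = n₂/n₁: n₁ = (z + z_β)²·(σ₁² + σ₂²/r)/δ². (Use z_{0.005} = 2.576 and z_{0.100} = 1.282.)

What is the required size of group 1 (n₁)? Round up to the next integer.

n₁ = 123

n₁ = (z_{α/2} + z_β)² · (σ₁² + σ₂²/r) / δ²
   = (2.576 + 1.282)² · (3.7² + 3.8²/3) / 1.5²
   = 14.8842 · (13.69 + 4.8133) / 2.25
   = 14.8842 · 18.5033 / 2.25
   = 122.40
Round up → n₁ = 123; n₂ = r·n₁ = 3 × 123 = 369.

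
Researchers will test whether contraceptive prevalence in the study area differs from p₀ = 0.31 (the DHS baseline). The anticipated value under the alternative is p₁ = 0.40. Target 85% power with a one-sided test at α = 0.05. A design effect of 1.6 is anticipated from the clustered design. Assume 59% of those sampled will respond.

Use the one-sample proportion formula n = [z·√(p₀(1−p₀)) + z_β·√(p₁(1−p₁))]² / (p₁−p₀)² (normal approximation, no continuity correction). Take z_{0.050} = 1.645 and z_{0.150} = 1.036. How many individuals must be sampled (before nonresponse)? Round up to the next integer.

n = [z_α·√(p₀q₀) + z_β·√(p₁q₁)]² / (p₁ − p₀)²
  = [1.645·√(0.31·0.69) + 1.036·√(0.40·0.60)]² / (0.09)²
  = [1.645·0.4625 + 1.036·0.4899]² / 0.0081
  = [1.2683]² / 0.0081
  = 198.60
Design effect: 1.6 × 198.60 = 317.76.
Adjust for 59% response: 317.76 / 0.59 = 538.58.
Round up → n = 539.

n = 539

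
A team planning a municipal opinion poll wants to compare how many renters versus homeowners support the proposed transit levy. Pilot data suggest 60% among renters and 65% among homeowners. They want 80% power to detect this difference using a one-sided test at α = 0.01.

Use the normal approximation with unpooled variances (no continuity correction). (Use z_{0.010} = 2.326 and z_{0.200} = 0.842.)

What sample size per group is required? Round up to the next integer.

n = (z_α + z_β)² · [p₁(1−p₁) + p₂(1−p₂)] / (p₁ − p₂)²
  = (2.326 + 0.842)² · (0.60·0.40 + 0.65·0.35) / (-0.05)²
  = (3.168)² · (0.2400 + 0.2275) / 0.0025
  = 10.0362 · 0.4675 / 0.0025
  = 1876.77
Round up → n = 1877 per group.

n = 1877 per group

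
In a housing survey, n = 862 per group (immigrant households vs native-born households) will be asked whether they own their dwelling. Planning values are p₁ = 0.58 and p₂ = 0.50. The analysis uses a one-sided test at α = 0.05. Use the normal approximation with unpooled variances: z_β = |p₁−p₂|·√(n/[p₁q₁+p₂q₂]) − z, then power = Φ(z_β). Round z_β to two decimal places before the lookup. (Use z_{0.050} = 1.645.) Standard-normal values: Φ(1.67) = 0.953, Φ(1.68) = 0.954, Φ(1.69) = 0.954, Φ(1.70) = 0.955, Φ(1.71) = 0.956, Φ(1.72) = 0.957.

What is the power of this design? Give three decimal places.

z_β = |p₁−p₂|·√(n/[p₁q₁+p₂q₂]) − z_α
    = 0.08 · √(862/0.4936) − 1.645
    = 0.08 · 41.7894 − 1.645
    = 3.3432 − 1.645 = 1.6982 → 1.70
Power = Φ(1.70) = 0.955.

Power ≈ 0.955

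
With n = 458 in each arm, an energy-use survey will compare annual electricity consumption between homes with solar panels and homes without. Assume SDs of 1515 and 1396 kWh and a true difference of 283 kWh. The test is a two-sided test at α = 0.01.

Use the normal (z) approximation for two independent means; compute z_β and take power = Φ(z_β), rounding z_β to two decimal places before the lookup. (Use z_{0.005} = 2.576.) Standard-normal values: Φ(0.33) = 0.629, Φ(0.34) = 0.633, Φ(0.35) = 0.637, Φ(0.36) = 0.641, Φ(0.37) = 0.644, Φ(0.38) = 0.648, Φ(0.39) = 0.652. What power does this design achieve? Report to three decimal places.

Power ≈ 0.641

z_β = δ·√(n/(σ₁²+σ₂²)) − z_{α/2}
    = 283 · √(458/4244041) − 2.576
    = 283 · 0.01039 − 2.576
    = 2.9399 − 2.576 = 0.3639 → 0.36
Power = Φ(0.36) = 0.641.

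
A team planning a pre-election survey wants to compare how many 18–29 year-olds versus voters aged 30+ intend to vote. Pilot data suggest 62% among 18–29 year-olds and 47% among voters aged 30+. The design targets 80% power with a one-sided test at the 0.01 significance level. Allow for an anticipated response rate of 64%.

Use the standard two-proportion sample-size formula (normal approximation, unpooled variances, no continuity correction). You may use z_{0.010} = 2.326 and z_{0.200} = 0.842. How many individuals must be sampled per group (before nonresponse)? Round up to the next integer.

n = (z_α + z_β)² · [p₁(1−p₁) + p₂(1−p₂)] / (p₁ − p₂)²
  = (2.326 + 0.842)² · (0.62·0.38 + 0.47·0.53) / (0.15)²
  = (3.168)² · (0.2356 + 0.2491) / 0.0225
  = 10.0362 · 0.4847 / 0.0225
  = 216.20
Adjust for 64% response: 216.20 / 0.64 = 337.82.
Round up → n = 338 per group.

n = 338 per group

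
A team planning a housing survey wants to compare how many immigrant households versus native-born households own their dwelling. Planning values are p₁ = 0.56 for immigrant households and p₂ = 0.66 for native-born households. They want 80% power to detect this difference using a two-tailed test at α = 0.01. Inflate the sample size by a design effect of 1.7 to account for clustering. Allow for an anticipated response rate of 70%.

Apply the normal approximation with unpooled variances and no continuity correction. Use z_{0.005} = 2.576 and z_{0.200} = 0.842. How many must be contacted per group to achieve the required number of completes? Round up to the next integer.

n = (z_{α/2} + z_β)² · [p₁(1−p₁) + p₂(1−p₂)] / (p₁ − p₂)²
  = (2.576 + 0.842)² · (0.56·0.44 + 0.66·0.34) / (-0.10)²
  = (3.418)² · (0.2464 + 0.2244) / 0.0100
  = 11.6827 · 0.4708 / 0.0100
  = 550.02
Design effect: 1.7 × 550.02 = 935.04.
Adjust for 70% response: 935.04 / 0.70 = 1335.77.
Round up → n = 1336 per group.

n = 1336 per group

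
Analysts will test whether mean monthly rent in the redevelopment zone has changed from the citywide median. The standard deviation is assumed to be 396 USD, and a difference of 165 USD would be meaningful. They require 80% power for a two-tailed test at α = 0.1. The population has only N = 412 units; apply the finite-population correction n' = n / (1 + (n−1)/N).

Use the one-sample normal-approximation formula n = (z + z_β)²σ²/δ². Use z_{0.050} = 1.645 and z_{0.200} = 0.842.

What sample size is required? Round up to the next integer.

n = 33

n = (z_{α/2} + z_β)² · σ² / δ²
  = (1.645 + 0.842)² · 396² / 165²
  = 6.1852 · 156816 / 27225
  = 35.63
Finite-population correction (N = 412): 35.63 / (1 + (35.63 − 1)/412) = 32.86.
Round up → n = 33.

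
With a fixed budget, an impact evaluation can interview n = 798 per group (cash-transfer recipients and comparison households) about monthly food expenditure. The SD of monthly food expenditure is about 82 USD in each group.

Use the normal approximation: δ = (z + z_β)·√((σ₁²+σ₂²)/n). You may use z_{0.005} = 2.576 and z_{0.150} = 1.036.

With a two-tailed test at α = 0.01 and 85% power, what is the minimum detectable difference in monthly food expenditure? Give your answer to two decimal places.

δ = (z_{α/2} + z_β) · √((σ₁²+σ₂²)/n)
  = (2.576 + 1.036) · √(13448/798)
  = 3.612 · √16.8521
  = 3.612 · 4.1051
  = 14.8277

Minimum detectable difference ≈ 14.83 USD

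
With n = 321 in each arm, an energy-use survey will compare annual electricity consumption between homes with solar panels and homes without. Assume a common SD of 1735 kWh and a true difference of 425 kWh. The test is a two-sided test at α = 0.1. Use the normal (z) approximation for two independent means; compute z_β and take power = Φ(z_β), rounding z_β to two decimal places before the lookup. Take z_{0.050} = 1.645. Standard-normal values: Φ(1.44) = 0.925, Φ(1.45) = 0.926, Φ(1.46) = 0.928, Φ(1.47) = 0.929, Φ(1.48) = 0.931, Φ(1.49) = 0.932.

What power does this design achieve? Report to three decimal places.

z_β = δ·√(n/(σ₁²+σ₂²)) − z_{α/2}
    = 425 · √(321/6020450) − 1.645
    = 425 · 0.00730 − 1.645
    = 3.1033 − 1.645 = 1.4583 → 1.46
Power = Φ(1.46) = 0.928.

Power ≈ 0.928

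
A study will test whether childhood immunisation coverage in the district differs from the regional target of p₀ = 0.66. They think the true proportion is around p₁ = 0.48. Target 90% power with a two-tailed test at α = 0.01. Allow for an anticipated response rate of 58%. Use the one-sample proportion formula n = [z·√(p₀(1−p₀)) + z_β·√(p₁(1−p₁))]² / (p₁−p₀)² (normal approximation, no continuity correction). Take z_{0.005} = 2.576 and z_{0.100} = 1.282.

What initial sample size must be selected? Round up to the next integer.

n = [z_{α/2}·√(p₀q₀) + z_β·√(p₁q₁)]² / (p₁ − p₀)²
  = [2.576·√(0.66·0.34) + 1.282·√(0.48·0.52)]² / (-0.18)²
  = [2.576·0.4737 + 1.282·0.4996]² / 0.0324
  = [1.8608]² / 0.0324
  = 106.87
Adjust for 58% response: 106.87 / 0.58 = 184.25.
Round up → n = 185.

n = 185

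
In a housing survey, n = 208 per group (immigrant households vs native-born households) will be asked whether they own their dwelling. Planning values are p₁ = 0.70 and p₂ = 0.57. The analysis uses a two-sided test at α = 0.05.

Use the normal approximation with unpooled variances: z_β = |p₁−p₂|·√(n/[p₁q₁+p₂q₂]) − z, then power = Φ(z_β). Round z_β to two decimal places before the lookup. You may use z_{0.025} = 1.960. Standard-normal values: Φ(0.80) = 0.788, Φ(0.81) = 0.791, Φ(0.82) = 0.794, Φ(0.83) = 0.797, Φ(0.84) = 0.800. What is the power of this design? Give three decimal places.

Power ≈ 0.794

z_β = |p₁−p₂|·√(n/[p₁q₁+p₂q₂]) − z_{α/2}
    = 0.13 · √(208/0.4551) − 1.960
    = 0.13 · 21.3786 − 1.960
    = 2.7792 − 1.960 = 0.8192 → 0.82
Power = Φ(0.82) = 0.794.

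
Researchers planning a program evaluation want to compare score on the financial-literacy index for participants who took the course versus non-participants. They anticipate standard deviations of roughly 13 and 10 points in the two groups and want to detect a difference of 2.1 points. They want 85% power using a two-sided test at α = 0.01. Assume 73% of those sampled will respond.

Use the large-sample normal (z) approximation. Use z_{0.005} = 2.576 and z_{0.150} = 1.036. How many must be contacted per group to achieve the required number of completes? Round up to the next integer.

n = (z_{α/2} + z_β)² · (σ₁² + σ₂²) / δ²
  = (2.576 + 1.036)² · (13² + 10² = 269) / 2.1²
  = 13.0465 · 269 / 4.41
  = 795.81
Adjust for 73% response: 795.81 / 0.73 = 1090.15.
Round up → n = 1091 per group.

n = 1091 per group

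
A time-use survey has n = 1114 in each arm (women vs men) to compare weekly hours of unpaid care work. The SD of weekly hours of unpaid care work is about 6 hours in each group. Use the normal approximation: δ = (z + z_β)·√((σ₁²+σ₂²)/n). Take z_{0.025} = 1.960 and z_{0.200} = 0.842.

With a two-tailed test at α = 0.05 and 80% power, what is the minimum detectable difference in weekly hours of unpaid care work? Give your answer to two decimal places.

δ = (z_{α/2} + z_β) · √((σ₁²+σ₂²)/n)
  = (1.960 + 0.842) · √(72/1114)
  = 2.802 · √0.06463
  = 2.802 · 0.2542
  = 0.7123

Minimum detectable difference ≈ 0.71 hours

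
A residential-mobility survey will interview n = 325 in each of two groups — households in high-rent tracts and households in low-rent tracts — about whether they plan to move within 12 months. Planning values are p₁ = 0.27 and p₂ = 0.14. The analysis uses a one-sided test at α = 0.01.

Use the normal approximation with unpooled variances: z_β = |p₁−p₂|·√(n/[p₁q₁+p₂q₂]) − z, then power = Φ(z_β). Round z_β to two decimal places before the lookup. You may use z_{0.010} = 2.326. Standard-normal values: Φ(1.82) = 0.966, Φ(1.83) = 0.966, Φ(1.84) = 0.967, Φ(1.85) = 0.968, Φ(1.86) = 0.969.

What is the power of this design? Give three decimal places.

Power ≈ 0.966

z_β = |p₁−p₂|·√(n/[p₁q₁+p₂q₂]) − z_α
    = 0.13 · √(325/0.3175) − 2.326
    = 0.13 · 31.9941 − 2.326
    = 4.1592 − 2.326 = 1.8332 → 1.83
Power = Φ(1.83) = 0.966.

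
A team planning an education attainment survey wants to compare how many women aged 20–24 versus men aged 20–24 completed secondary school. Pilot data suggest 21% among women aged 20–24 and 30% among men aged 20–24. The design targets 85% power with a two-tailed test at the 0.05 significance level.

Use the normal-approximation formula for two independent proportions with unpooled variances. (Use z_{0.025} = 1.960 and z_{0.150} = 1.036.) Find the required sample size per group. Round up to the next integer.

n = 417 per group

n = (z_{α/2} + z_β)² · [p₁(1−p₁) + p₂(1−p₂)] / (p₁ − p₂)²
  = (1.960 + 1.036)² · (0.21·0.79 + 0.30·0.70) / (-0.09)²
  = (2.996)² · (0.1659 + 0.2100) / 0.0081
  = 8.9760 · 0.3759 / 0.0081
  = 416.55
Round up → n = 417 per group.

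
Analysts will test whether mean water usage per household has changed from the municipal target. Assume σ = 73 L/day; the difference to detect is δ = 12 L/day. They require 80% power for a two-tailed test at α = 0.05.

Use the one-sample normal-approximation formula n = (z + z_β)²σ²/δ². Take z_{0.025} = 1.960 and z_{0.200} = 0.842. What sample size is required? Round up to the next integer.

n = (z_{α/2} + z_β)² · σ² / δ²
  = (1.960 + 0.842)² · 73² / 12²
  = 7.8512 · 5329 / 144
  = 290.55
Round up → n = 291.

n = 291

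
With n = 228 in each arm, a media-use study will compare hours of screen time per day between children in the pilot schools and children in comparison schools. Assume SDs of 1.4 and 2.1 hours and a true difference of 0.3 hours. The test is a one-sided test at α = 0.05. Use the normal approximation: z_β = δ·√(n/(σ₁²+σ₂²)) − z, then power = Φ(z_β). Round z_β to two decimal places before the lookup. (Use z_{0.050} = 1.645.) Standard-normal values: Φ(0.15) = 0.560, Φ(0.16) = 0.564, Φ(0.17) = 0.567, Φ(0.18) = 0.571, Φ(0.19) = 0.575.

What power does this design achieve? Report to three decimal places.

z_β = δ·√(n/(σ₁²+σ₂²)) − z_α
    = 0.3 · √(228/6.37) − 1.645
    = 0.3 · 5.98271 − 1.645
    = 1.7948 − 1.645 = 0.1498 → 0.15
Power = Φ(0.15) = 0.560.

Power ≈ 0.560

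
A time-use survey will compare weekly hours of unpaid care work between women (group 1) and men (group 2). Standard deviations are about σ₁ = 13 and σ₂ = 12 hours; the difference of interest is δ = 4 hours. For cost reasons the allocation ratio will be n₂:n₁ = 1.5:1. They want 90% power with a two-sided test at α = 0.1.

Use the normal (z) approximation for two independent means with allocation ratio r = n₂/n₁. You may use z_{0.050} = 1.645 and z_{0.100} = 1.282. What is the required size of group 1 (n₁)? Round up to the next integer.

n₁ = 142

n₁ = (z_{α/2} + z_β)² · (σ₁² + σ₂²/r) / δ²
   = (1.645 + 1.282)² · (13² + 12²/1.5) / 4²
   = 8.5673 · (169 + 96) / 16
   = 8.5673 · 265 / 16
   = 141.90
Round up → n₁ = 142; n₂ = r·n₁ = 1.5 × 142 = 213.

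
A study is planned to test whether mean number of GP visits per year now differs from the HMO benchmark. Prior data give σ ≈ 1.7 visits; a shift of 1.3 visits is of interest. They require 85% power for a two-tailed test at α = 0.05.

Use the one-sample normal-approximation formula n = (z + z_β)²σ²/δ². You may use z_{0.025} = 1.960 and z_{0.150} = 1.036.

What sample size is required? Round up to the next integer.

n = (z_{α/2} + z_β)² · σ² / δ²
  = (1.960 + 1.036)² · 1.7² / 1.3²
  = 8.9760 · 2.89 / 1.69
  = 15.35
Round up → n = 16.

n = 16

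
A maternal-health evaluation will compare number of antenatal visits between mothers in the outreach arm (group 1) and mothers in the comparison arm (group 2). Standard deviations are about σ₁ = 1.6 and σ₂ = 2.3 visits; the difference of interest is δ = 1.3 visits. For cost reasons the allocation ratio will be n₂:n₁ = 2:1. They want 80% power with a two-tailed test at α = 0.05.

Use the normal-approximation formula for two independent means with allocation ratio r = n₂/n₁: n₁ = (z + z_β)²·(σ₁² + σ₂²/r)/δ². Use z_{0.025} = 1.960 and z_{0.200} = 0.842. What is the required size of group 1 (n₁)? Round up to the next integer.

n₁ = (z_{α/2} + z_β)² · (σ₁² + σ₂²/r) / δ²
   = (1.960 + 0.842)² · (1.6² + 2.3²/2) / 1.3²
   = 7.8512 · (2.56 + 2.645) / 1.69
   = 7.8512 · 5.205 / 1.69
   = 24.18
Round up → n₁ = 25; n₂ = r·n₁ = 2 × 25 = 50.

n₁ = 25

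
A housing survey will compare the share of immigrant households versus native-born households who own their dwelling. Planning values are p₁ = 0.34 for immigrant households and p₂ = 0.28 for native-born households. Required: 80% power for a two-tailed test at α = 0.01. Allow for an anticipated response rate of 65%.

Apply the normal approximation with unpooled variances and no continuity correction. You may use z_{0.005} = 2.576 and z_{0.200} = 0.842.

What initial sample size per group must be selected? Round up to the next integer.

n = (z_{α/2} + z_β)² · [p₁(1−p₁) + p₂(1−p₂)] / (p₁ − p₂)²
  = (2.576 + 0.842)² · (0.34·0.66 + 0.28·0.72) / (0.06)²
  = (3.418)² · (0.2244 + 0.2016) / 0.0036
  = 11.6827 · 0.4260 / 0.0036
  = 1382.46
Adjust for 65% response: 1382.46 / 0.65 = 2126.85.
Round up → n = 2127 per group.

n = 2127 per group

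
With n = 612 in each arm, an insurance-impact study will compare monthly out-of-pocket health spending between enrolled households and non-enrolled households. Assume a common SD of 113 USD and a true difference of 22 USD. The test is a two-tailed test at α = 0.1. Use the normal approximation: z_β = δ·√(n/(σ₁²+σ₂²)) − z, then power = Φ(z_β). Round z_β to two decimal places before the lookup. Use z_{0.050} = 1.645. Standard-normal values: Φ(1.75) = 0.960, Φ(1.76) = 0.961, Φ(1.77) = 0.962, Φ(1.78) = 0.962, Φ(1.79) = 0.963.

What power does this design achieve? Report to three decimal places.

Power ≈ 0.961

z_β = δ·√(n/(σ₁²+σ₂²)) − z_{α/2}
    = 22 · √(612/25538) − 1.645
    = 22 · 0.15480 − 1.645
    = 3.4057 − 1.645 = 1.7607 → 1.76
Power = Φ(1.76) = 0.961.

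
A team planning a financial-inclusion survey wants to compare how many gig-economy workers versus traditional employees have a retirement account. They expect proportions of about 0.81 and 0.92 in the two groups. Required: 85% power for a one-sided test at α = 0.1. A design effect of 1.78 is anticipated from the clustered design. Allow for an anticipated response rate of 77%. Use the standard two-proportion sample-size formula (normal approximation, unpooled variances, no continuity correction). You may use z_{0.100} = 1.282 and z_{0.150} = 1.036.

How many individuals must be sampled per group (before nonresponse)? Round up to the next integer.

n = (z_α + z_β)² · [p₁(1−p₁) + p₂(1−p₂)] / (p₁ − p₂)²
  = (1.282 + 1.036)² · (0.81·0.19 + 0.92·0.08) / (-0.11)²
  = (2.318)² · (0.1539 + 0.0736) / 0.0121
  = 5.3731 · 0.2275 / 0.0121
  = 101.02
Design effect: 1.78 × 101.02 = 179.82.
Adjust for 77% response: 179.82 / 0.77 = 233.54.
Round up → n = 234 per group.

n = 234 per group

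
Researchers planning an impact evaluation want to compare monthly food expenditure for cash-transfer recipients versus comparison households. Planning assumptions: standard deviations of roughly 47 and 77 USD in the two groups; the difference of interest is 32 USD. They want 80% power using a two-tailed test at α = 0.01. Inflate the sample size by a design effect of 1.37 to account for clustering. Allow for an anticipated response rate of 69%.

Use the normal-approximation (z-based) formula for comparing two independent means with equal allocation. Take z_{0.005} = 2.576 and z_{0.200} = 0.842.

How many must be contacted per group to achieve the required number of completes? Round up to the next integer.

n = (z_{α/2} + z_β)² · (σ₁² + σ₂²) / δ²
  = (2.576 + 0.842)² · (47² + 77² = 8138) / 32²
  = 11.6827 · 8138 / 1024
  = 92.85
Design effect: 1.37 × 92.85 = 127.20.
Adjust for 69% response: 127.20 / 0.69 = 184.35.
Round up → n = 185 per group.

n = 185 per group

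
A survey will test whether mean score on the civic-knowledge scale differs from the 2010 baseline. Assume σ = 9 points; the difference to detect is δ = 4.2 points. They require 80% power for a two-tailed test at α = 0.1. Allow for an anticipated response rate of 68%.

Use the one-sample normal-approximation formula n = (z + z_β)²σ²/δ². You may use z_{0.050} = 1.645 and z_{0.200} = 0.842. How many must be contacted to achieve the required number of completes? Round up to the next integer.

n = 42

n = (z_{α/2} + z_β)² · σ² / δ²
  = (1.645 + 0.842)² · 9² / 4.2²
  = 6.1852 · 81 / 17.64
  = 28.40
Adjust for 68% response: 28.40 / 0.68 = 41.77.
Round up → n = 42.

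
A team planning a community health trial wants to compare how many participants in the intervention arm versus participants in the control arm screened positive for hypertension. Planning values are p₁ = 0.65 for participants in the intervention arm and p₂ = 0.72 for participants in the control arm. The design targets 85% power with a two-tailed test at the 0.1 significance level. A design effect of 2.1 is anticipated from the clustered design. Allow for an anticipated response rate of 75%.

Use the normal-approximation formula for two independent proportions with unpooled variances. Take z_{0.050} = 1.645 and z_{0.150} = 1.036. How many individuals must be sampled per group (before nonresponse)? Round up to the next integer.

n = (z_{α/2} + z_β)² · [p₁(1−p₁) + p₂(1−p₂)] / (p₁ − p₂)²
  = (1.645 + 1.036)² · (0.65·0.35 + 0.72·0.28) / (-0.07)²
  = (2.681)² · (0.2275 + 0.2016) / 0.0049
  = 7.1878 · 0.4291 / 0.0049
  = 629.44
Design effect: 2.1 × 629.44 = 1321.83.
Adjust for 75% response: 1321.83 / 0.75 = 1762.44.
Round up → n = 1763 per group.

n = 1763 per group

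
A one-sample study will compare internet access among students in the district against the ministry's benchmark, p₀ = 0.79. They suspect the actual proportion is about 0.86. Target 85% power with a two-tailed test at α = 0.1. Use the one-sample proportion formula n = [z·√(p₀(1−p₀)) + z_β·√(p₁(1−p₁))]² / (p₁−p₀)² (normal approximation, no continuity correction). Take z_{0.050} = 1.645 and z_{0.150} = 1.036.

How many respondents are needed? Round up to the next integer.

n = 217

n = [z_{α/2}·√(p₀q₀) + z_β·√(p₁q₁)]² / (p₁ − p₀)²
  = [1.645·√(0.79·0.21) + 1.036·√(0.86·0.14)]² / (0.07)²
  = [1.645·0.4073 + 1.036·0.3470]² / 0.0049
  = [1.0295]² / 0.0049
  = 216.30
Round up → n = 217.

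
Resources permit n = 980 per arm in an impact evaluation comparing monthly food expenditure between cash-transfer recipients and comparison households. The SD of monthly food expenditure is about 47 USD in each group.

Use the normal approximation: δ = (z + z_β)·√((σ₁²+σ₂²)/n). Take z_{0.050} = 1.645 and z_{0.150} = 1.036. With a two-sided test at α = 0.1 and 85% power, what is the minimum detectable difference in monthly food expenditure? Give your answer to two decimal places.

Minimum detectable difference ≈ 5.69 USD

δ = (z_{α/2} + z_β) · √((σ₁²+σ₂²)/n)
  = (1.645 + 1.036) · √(4418/980)
  = 2.681 · √4.5082
  = 2.681 · 2.1232
  = 5.6924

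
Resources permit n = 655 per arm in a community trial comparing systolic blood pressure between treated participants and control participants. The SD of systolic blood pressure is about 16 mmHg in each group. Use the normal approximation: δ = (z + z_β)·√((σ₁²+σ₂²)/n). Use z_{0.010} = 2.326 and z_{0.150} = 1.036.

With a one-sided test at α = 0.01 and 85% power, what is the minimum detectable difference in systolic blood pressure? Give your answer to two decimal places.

δ = (z_α + z_β) · √((σ₁²+σ₂²)/n)
  = (2.326 + 1.036) · √(512/655)
  = 3.362 · √0.78168
  = 3.362 · 0.8841
  = 2.9724

Minimum detectable difference ≈ 2.97 mmHg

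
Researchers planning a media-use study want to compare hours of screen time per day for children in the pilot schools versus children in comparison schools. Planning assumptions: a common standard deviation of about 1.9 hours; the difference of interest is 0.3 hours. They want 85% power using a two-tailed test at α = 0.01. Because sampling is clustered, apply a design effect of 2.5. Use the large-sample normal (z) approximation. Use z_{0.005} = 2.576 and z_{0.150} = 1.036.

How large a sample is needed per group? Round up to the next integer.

n = 2617 per group

n = (z_{α/2} + z_β)² · (σ₁² + σ₂²) / δ²
  = (2.576 + 1.036)² · (2·1.9² = 7.22) / 0.3²
  = 13.0465 · 7.22 / 0.09
  = 1046.62
Design effect: 2.5 × 1046.62 = 2616.56.
Round up → n = 2617 per group.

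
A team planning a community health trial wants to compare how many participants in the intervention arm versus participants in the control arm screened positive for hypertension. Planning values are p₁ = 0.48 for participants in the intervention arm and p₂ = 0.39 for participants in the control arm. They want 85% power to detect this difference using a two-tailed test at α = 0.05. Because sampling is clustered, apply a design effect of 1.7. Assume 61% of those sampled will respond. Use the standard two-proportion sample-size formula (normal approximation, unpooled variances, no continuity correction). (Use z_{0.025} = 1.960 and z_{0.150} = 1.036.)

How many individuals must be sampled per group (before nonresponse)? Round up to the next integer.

n = 1506 per group

n = (z_{α/2} + z_β)² · [p₁(1−p₁) + p₂(1−p₂)] / (p₁ − p₂)²
  = (1.960 + 1.036)² · (0.48·0.52 + 0.39·0.61) / (0.09)²
  = (2.996)² · (0.2496 + 0.2379) / 0.0081
  = 8.9760 · 0.4875 / 0.0081
  = 540.22
Design effect: 1.7 × 540.22 = 918.38.
Adjust for 61% response: 918.38 / 0.61 = 1505.54.
Round up → n = 1506 per group.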